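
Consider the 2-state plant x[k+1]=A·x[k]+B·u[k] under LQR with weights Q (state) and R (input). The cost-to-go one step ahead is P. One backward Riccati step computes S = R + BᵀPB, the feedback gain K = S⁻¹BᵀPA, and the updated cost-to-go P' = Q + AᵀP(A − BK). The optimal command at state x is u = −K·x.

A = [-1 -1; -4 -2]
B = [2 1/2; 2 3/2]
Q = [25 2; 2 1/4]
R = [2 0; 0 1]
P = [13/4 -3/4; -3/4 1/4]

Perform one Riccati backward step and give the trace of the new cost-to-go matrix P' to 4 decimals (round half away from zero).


BᵀP = [5.0000 -1.0000; 0.5000 0.0000]
S = R + BᵀPB = [2 0; 0 1] + [8.0000 1.0000; 1.0000 0.2500] = [10.0000 1.0000; 1.0000 1.2500]
BᵀPA = [-1.0000 -3.0000; -0.5000 -0.5000]
K = S⁻¹·BᵀPA = [-0.0652 -0.2826; -0.3478 -0.1739]
A−BK = [-0.6957 -0.3478; -3.3478 -1.1739]
AᵀP(A−BK) = [1.0109 0.3804; 0.3804 0.3152]
P' = Q + AᵀP(A−BK) = [26.0109 2.3804; 2.3804 0.5652]
tr(P') = 26.5761

26.5761


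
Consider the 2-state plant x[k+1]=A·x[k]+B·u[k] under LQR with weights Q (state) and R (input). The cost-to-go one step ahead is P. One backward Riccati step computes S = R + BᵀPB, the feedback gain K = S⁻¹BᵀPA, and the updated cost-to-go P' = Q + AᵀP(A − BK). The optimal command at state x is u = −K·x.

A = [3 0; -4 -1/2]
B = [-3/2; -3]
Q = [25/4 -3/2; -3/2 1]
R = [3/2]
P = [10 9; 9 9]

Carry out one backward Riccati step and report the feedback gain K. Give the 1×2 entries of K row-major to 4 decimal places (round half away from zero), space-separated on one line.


0.1935 0.1089

BᵀP = [-42.0000 -40.5000]
S = R + BᵀPB = [3/2] + [184.5000] = [186.0000]
BᵀPA = [36.0000 20.2500]
K = S⁻¹·BᵀPA = [0.1935 0.1089]
A−BK = [3.2903 0.1633; -3.4194 -0.1734]
AᵀP(A−BK) = [11.0323 0.5806; 0.5806 0.0454]
P' = Q + AᵀP(A−BK) = [17.2823 -0.9194; -0.9194 1.0454]
tr(P') = 18.3276


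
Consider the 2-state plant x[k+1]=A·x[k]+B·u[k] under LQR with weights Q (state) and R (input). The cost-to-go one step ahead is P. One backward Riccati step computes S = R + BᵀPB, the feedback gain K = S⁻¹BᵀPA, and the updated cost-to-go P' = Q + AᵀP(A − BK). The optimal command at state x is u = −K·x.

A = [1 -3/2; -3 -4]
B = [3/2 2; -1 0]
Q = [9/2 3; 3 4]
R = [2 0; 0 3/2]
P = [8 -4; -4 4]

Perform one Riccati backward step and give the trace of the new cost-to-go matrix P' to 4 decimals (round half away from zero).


36.7967

BᵀP = [16.0000 -10.0000; 16.0000 -8.0000]
S = R + BᵀPB = [2 0; 0 3/2] + [34.0000 32.0000; 32.0000 32.0000] = [36.0000 32.0000; 32.0000 33.5000]
BᵀPA = [46.0000 16.0000; 40.0000 8.0000]
K = S⁻¹·BᵀPA = [1.4341 1.5385; -0.1758 -1.2308]
A−BK = [-0.7995 -1.3462; -1.5659 -2.4615]
AᵀP(A−BK) = [9.0659 12.4615; 12.4615 19.2308]
P' = Q + AᵀP(A−BK) = [13.5659 15.4615; 15.4615 23.2308]
tr(P') = 36.7967


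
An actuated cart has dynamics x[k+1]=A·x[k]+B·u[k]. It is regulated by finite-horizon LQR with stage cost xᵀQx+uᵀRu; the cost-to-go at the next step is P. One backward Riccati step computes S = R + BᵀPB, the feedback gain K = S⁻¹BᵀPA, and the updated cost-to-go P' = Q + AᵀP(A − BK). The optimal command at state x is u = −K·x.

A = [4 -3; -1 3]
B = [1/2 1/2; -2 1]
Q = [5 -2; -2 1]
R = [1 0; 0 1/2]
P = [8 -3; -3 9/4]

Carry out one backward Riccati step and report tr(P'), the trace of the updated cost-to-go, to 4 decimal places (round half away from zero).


34.1639

BᵀP = [10.0000 -6.0000; 1.0000 0.7500]
S = R + BᵀPB = [1 0; 0 1/2] + [17.0000 -1.0000; -1.0000 1.2500] = [18.0000 -1.0000; -1.0000 1.7500]
BᵀPA = [46.0000 -48.0000; 3.2500 -0.7500]
K = S⁻¹·BᵀPA = [2.7459 -2.7787; 3.4262 -2.0164]
A−BK = [0.9139 -0.6025; 1.0656 -0.5410]
AᵀP(A−BK) = [16.8033 -13.3770; -13.3770 11.3607]
P' = Q + AᵀP(A−BK) = [21.8033 -15.3770; -15.3770 12.3607]
tr(P') = 34.1639


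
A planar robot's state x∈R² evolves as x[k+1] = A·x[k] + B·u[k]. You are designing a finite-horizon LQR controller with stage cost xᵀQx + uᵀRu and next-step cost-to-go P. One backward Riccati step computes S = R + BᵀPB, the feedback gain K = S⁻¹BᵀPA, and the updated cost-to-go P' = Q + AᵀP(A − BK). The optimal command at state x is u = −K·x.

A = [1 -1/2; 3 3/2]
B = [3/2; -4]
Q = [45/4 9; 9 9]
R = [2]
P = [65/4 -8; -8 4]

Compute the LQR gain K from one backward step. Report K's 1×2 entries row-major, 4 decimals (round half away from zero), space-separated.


BᵀP = [56.3750 -28.0000]
S = R + BᵀPB = [2] + [196.5625] = [198.5625]
BᵀPA = [-27.6250 -70.1875]
K = S⁻¹·BᵀPA = [-0.1391 -0.3535]
A−BK = [1.2087 0.0302; 2.4435 0.0861]
AᵀP(A−BK) = [0.4067 0.1102; 0.1102 0.2528]
P' = Q + AᵀP(A−BK) = [11.6567 9.1102; 9.1102 9.2528]
tr(P') = 20.9094

-0.1391 -0.3535


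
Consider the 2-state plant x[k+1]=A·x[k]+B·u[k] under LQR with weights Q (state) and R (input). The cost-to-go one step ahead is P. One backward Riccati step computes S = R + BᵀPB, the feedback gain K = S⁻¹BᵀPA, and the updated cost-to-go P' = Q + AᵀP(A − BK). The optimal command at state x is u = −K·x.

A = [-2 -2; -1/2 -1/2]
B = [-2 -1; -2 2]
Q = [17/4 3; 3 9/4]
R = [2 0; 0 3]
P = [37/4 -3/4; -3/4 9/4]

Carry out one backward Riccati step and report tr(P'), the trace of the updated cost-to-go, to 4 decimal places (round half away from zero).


BᵀP = [-17.0000 -3.0000; -10.7500 5.2500]
S = R + BᵀPB = [2 0; 0 3] + [40.0000 11.0000; 11.0000 21.2500] = [42.0000 11.0000; 11.0000 24.2500]
BᵀPA = [35.5000 35.5000; 18.8750 18.8750]
K = S⁻¹·BᵀPA = [0.7279 0.7279; 0.4482 0.4482]
A−BK = [-0.0961 -0.0961; 0.0593 0.0593]
AᵀP(A−BK) = [1.7641 1.7641; 1.7641 1.7641]
P' = Q + AᵀP(A−BK) = [6.0141 4.7641; 4.7641 4.0141]
tr(P') = 10.0281

10.0281


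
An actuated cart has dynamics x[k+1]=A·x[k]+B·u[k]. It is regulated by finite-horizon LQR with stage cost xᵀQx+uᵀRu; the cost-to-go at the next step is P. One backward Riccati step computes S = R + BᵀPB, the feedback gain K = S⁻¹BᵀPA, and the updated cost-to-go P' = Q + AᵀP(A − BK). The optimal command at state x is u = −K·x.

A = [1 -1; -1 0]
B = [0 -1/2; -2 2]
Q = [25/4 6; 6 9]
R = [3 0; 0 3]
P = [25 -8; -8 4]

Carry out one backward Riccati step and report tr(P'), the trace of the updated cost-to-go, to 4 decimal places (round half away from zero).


25.6904

BᵀP = [16.0000 -8.0000; -28.5000 12.0000]
S = R + BᵀPB = [3 0; 0 3] + [16.0000 -24.0000; -24.0000 38.2500] = [19.0000 -24.0000; -24.0000 41.2500]
BᵀPA = [24.0000 -16.0000; -40.5000 28.5000]
K = S⁻¹·BᵀPA = [0.0866 0.1155; -0.9314 0.7581]
A−BK = [0.5343 -0.6209; 1.0361 -1.2852]
AᵀP(A−BK) = [5.1986 -5.0686; -5.0686 5.2419]
P' = Q + AᵀP(A−BK) = [11.4486 0.9314; 0.9314 14.2419]
tr(P') = 25.6904


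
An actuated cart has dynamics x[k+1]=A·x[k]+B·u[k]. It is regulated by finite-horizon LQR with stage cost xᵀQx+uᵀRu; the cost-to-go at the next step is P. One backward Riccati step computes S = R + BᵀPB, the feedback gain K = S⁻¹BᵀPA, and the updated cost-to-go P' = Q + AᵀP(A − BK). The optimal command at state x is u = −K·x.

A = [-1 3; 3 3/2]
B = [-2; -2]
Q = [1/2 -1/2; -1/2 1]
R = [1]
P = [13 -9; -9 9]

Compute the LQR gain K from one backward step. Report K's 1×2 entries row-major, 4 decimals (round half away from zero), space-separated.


0.4706 -1.4118

BᵀP = [-8.0000 0.0000]
S = R + BᵀPB = [1] + [16.0000] = [17.0000]
BᵀPA = [8.0000 -24.0000]
K = S⁻¹·BᵀPA = [0.4706 -1.4118]
A−BK = [-0.0588 0.1765; 3.9412 -1.3235]
AᵀP(A−BK) = [144.2353 -54.7059; -54.7059 22.3676]
P' = Q + AᵀP(A−BK) = [144.7353 -55.2059; -55.2059 23.3676]
tr(P') = 168.1029


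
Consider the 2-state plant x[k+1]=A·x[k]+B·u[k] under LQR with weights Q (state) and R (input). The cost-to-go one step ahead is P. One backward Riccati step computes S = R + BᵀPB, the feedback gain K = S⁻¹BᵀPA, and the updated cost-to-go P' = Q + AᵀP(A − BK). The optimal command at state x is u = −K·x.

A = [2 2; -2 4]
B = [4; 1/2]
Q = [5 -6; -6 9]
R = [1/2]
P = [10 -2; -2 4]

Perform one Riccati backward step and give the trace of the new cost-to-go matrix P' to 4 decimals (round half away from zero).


86.2345

BᵀP = [39.0000 -6.0000]
S = R + BᵀPB = [1/2] + [153.0000] = [153.5000]
BᵀPA = [90.0000 54.0000]
K = S⁻¹·BᵀPA = [0.5863 0.3518]
A−BK = [-0.3453 0.5928; -2.2932 3.8241]
AᵀP(A−BK) = [19.2313 -31.6612; -31.6612 53.0033]
P' = Q + AᵀP(A−BK) = [24.2313 -37.6612; -37.6612 62.0033]
tr(P') = 86.2345


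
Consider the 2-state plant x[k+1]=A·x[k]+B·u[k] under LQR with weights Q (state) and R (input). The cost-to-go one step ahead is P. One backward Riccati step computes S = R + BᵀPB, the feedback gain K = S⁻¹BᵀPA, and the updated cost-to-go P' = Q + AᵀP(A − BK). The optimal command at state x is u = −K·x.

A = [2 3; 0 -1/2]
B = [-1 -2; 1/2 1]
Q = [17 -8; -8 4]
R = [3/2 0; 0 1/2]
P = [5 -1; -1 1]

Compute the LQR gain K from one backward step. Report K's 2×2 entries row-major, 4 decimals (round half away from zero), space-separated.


-0.1329 -0.2085 -0.7976 -1.2508

BᵀP = [-5.5000 1.5000; -11.0000 3.0000]
S = R + BᵀPB = [3/2 0; 0 1/2] + [6.2500 12.5000; 12.5000 25.0000] = [7.7500 12.5000; 12.5000 25.5000]
BᵀPA = [-11.0000 -17.2500; -22.0000 -34.5000]
K = S⁻¹·BᵀPA = [-0.1329 -0.2085; -0.7976 -1.2508]
A−BK = [0.2719 0.2900; 0.8640 0.8550]
AᵀP(A−BK) = [0.9909 1.1903; 1.1903 1.5030]
P' = Q + AᵀP(A−BK) = [17.9909 -6.8097; -6.8097 5.5030]
tr(P') = 23.4940


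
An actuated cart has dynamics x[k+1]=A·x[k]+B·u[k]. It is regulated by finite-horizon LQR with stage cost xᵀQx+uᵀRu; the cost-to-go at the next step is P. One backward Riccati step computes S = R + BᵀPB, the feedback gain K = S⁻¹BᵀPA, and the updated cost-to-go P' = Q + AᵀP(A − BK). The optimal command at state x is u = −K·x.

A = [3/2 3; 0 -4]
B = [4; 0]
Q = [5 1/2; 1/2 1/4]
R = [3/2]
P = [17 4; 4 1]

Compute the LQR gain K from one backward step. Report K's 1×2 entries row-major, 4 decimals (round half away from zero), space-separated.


0.3729 0.5119

BᵀP = [68.0000 16.0000]
S = R + BᵀPB = [3/2] + [272.0000] = [273.5000]
BᵀPA = [102.0000 140.0000]
K = S⁻¹·BᵀPA = [0.3729 0.5119]
A−BK = [0.0082 0.9525; 0.0000 -4.0000]
AᵀP(A−BK) = [0.2098 0.2879; 0.2879 1.3364]
P' = Q + AᵀP(A−BK) = [5.2098 0.7879; 0.7879 1.5864]
tr(P') = 6.7962


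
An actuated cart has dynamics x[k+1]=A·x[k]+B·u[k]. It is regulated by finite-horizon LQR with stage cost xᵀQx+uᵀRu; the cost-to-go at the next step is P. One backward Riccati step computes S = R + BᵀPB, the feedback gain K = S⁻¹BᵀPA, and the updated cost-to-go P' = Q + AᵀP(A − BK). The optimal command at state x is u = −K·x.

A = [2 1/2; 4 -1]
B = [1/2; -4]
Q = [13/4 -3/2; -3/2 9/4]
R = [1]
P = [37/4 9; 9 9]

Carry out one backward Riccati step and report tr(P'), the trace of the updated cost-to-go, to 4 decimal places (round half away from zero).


BᵀP = [-31.3750 -31.5000]
S = R + BᵀPB = [1] + [110.3125] = [111.3125]
BᵀPA = [-188.7500 15.8125]
K = S⁻¹·BᵀPA = [-1.6957 0.1421]
A−BK = [2.8478 0.4290; -2.7827 -0.4318]
AᵀP(A−BK) = [4.9410 0.0629; 0.0629 0.0663]
P' = Q + AᵀP(A−BK) = [8.1910 -1.4371; -1.4371 2.3163]
tr(P') = 10.5073

10.5073


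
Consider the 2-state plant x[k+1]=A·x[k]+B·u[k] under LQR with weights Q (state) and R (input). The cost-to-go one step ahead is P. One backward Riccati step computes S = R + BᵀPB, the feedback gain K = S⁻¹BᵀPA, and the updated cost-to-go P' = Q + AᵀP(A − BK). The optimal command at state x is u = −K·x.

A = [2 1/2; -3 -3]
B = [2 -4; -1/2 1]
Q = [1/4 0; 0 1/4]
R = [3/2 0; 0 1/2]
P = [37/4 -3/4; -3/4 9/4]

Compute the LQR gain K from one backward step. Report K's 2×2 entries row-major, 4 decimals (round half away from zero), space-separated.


0.0896 0.0340 -0.5375 -0.2040

BᵀP = [18.8750 -2.6250; -37.7500 5.2500]
S = R + BᵀPB = [3/2 0; 0 1/2] + [39.0625 -78.1250; -78.1250 156.2500] = [40.5625 -78.1250; -78.1250 156.7500]
BᵀPA = [45.6250 17.3125; -91.2500 -34.6250]
K = S⁻¹·BᵀPA = [0.0896 0.0340; -0.5375 -0.2040]
A−BK = [-0.3291 -0.3838; -2.4177 -2.7791]
AᵀP(A−BK) = [13.1169 14.9636; 14.9636 17.1622]
P' = Q + AᵀP(A−BK) = [13.3669 14.9636; 14.9636 17.4122]
tr(P') = 30.7791


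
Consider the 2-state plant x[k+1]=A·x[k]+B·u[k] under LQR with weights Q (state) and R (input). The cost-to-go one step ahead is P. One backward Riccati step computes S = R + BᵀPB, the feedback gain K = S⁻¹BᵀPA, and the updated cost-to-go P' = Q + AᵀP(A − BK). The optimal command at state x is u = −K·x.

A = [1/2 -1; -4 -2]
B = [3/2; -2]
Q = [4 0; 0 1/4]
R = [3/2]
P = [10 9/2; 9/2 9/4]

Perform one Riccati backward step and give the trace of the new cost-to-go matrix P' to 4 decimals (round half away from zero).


BᵀP = [6.0000 2.2500]
S = R + BᵀPB = [3/2] + [4.5000] = [6.0000]
BᵀPA = [-6.0000 -10.5000]
K = S⁻¹·BᵀPA = [-1.0000 -1.7500]
A−BK = [2.0000 1.6250; -6.0000 -5.5000]
AᵀP(A−BK) = [14.5000 16.0000; 16.0000 18.6250]
P' = Q + AᵀP(A−BK) = [18.5000 16.0000; 16.0000 18.8750]
tr(P') = 37.3750

37.3750


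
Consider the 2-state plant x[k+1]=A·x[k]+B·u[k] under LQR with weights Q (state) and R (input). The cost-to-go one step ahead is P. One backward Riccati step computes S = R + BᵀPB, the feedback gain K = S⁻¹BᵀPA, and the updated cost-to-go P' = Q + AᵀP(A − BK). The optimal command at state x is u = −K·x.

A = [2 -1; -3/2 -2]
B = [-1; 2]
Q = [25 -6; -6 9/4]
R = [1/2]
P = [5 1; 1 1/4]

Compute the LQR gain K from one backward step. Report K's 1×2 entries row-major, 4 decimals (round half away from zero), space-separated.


-2.1000 1.6000

BᵀP = [-3.0000 -0.5000]
S = R + BᵀPB = [1/2] + [2.0000] = [2.5000]
BᵀPA = [-5.2500 4.0000]
K = S⁻¹·BᵀPA = [-2.1000 1.6000]
A−BK = [-0.1000 0.6000; 2.7000 -5.2000]
AᵀP(A−BK) = [3.5375 -3.3500; -3.3500 3.6000]
P' = Q + AᵀP(A−BK) = [28.5375 -9.3500; -9.3500 5.8500]
tr(P') = 34.3875


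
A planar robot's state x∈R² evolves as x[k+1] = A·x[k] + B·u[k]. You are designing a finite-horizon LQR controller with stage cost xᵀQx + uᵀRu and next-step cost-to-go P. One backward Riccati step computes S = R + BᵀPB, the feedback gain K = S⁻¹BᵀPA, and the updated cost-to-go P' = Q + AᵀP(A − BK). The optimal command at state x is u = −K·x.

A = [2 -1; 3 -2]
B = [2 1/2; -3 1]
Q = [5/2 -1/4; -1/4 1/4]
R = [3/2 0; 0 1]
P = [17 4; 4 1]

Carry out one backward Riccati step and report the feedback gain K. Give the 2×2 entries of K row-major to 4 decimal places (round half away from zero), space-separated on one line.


BᵀP = [22.0000 5.0000; 12.5000 3.0000]
S = R + BᵀPB = [3/2 0; 0 1] + [29.0000 16.0000; 16.0000 9.2500] = [30.5000 16.0000; 16.0000 10.2500]
BᵀPA = [59.0000 -32.0000; 34.0000 -18.5000]
K = S⁻¹·BᵀPA = [1.0728 -0.5651; 1.6424 -0.9227]
A−BK = [-0.9669 0.5916; 4.5762 -2.7726]
AᵀP(A−BK) = [5.8609 -3.2848; -3.2848 1.8455]
P' = Q + AᵀP(A−BK) = [8.3609 -3.5348; -3.5348 2.0955]
tr(P') = 10.4564

1.0728 -0.5651 1.6424 -0.9227


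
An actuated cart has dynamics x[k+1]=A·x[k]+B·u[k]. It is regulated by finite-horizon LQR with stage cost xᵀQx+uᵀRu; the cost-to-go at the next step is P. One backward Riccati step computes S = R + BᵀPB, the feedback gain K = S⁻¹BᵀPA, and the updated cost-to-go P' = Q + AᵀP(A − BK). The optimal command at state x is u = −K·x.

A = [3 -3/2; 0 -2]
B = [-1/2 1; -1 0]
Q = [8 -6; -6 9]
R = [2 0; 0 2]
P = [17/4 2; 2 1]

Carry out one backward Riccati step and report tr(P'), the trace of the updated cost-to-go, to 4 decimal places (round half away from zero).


29.5449

BᵀP = [-4.1250 -2.0000; 4.2500 2.0000]
S = R + BᵀPB = [2 0; 0 2] + [4.0625 -4.1250; -4.1250 4.2500] = [6.0625 -4.1250; -4.1250 6.2500]
BᵀPA = [-12.3750 10.1875; 12.7500 -10.3750]
K = S⁻¹·BᵀPA = [-1.1856 1.0000; 1.2575 -1.0000]
A−BK = [1.1497 0.0000; -1.1856 -1.0000]
AᵀP(A−BK) = [7.5449 -6.0000; -6.0000 5.0000]
P' = Q + AᵀP(A−BK) = [15.5449 -12.0000; -12.0000 14.0000]
tr(P') = 29.5449


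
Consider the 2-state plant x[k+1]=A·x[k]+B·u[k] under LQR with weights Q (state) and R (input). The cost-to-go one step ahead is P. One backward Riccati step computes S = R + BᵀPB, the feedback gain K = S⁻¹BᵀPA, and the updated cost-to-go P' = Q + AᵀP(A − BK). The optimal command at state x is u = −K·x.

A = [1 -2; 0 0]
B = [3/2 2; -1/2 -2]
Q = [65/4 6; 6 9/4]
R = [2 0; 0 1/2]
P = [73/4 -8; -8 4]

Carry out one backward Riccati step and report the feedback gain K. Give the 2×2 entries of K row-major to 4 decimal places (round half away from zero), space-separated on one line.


0.1397 -0.2794 0.2594 -0.5189

BᵀP = [31.3750 -14.0000; 52.5000 -24.0000]
S = R + BᵀPB = [2 0; 0 1/2] + [54.0625 90.7500; 90.7500 153.0000] = [56.0625 90.7500; 90.7500 153.5000]
BᵀPA = [31.3750 -62.7500; 52.5000 -105.0000]
K = S⁻¹·BᵀPA = [0.1397 -0.2794; 0.2594 -0.5189]
A−BK = [0.2716 -0.5432; 0.5887 -1.1774]
AᵀP(A−BK) = [0.2469 -0.4939; -0.4939 0.9878]
P' = Q + AᵀP(A−BK) = [16.4969 5.5061; 5.5061 3.2378]
tr(P') = 19.7347


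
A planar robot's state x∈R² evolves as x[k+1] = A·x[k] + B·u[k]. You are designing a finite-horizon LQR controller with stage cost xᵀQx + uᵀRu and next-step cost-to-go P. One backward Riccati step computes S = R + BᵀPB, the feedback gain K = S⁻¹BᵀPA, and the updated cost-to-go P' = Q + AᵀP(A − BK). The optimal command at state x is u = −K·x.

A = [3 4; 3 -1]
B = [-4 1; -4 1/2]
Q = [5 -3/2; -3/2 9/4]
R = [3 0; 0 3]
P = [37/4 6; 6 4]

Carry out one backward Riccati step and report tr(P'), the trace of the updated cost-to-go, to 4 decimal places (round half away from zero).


10.5591

BᵀP = [-61.0000 -40.0000; 12.2500 8.0000]
S = R + BᵀPB = [3 0; 0 3] + [404.0000 -81.0000; -81.0000 16.2500] = [407.0000 -81.0000; -81.0000 19.2500]
BᵀPA = [-303.0000 -204.0000; 60.7500 41.0000]
K = S⁻¹·BᵀPA = [-0.7160 -0.4758; 0.1431 0.1280]
A−BK = [-0.0071 1.9690; 0.0645 -2.9670]
AᵀP(A−BK) = [1.6110 1.0705; 1.0705 1.6981]
P' = Q + AᵀP(A−BK) = [6.6110 -0.4295; -0.4295 3.9481]
tr(P') = 10.5591


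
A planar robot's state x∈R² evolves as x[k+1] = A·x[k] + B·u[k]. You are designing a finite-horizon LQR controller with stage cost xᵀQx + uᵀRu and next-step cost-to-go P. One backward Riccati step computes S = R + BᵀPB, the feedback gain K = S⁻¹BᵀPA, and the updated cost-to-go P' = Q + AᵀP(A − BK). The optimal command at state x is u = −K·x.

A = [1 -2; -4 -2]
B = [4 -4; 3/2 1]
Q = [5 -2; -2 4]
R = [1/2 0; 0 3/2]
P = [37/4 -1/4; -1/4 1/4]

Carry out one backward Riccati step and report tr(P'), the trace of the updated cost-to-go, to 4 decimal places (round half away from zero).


11.9314

BᵀP = [36.6250 -0.6250; -37.2500 1.2500]
S = R + BᵀPB = [1/2 0; 0 3/2] + [145.5625 -147.1250; -147.1250 150.2500] = [146.0625 -147.1250; -147.1250 151.7500]
BᵀPA = [39.1250 -72.0000; -42.2500 72.0000]
K = S⁻¹·BᵀPA = [-0.5370 -0.6413; -0.7990 -0.1473]
A−BK = [-0.0482 -0.0240; -2.3955 -0.8906]
AᵀP(A−BK) = [2.5002 0.8678; 0.8678 0.4312]
P' = Q + AᵀP(A−BK) = [7.5002 -1.1322; -1.1322 4.4312]
tr(P') = 11.9314


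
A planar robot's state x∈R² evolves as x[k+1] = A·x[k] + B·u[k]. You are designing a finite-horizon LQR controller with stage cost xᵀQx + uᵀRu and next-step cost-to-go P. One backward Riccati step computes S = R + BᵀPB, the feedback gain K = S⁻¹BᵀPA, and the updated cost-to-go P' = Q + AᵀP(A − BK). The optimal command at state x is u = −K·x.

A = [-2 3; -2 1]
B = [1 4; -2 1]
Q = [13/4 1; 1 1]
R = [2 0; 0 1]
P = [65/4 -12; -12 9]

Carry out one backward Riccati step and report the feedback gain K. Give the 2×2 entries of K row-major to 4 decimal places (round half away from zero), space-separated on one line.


BᵀP = [40.2500 -30.0000; 53.0000 -39.0000]
S = R + BᵀPB = [2 0; 0 1] + [100.2500 131.0000; 131.0000 173.0000] = [102.2500 131.0000; 131.0000 174.0000]
BᵀPA = [-20.5000 90.7500; -28.0000 120.0000]
K = S⁻¹·BᵀPA = [0.1602 0.1118; -0.2815 0.6055]
A−BK = [-1.0341 0.4663; -1.3981 0.6182]
AᵀP(A−BK) = [0.4013 -0.2546; -0.2546 0.4461]
P' = Q + AᵀP(A−BK) = [3.6513 0.7454; 0.7454 1.4461]
tr(P') = 5.0973

0.1602 0.1118 -0.2815 0.6055


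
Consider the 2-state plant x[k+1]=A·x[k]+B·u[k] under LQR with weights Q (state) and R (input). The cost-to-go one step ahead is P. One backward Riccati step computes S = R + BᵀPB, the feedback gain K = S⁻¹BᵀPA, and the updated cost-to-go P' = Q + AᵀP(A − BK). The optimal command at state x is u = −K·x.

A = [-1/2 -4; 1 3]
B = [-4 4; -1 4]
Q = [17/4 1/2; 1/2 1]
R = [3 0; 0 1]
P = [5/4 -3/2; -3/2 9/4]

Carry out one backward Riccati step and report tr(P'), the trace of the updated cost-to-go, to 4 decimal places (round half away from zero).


BᵀP = [-3.5000 3.7500; -1.0000 3.0000]
S = R + BᵀPB = [3 0; 0 1] + [10.2500 1.0000; 1.0000 8.0000] = [13.2500 1.0000; 1.0000 9.0000]
BᵀPA = [5.5000 25.2500; 3.5000 13.0000]
K = S⁻¹·BᵀPA = [0.3890 1.8118; 0.3457 1.2431]
A−BK = [-0.3266 -1.7252; 0.0063 -0.1607]
AᵀP(A−BK) = [0.7131 3.1839; 3.1839 14.3404]
P' = Q + AᵀP(A−BK) = [4.9631 3.6839; 3.6839 15.3404]
tr(P') = 20.3035

20.3035


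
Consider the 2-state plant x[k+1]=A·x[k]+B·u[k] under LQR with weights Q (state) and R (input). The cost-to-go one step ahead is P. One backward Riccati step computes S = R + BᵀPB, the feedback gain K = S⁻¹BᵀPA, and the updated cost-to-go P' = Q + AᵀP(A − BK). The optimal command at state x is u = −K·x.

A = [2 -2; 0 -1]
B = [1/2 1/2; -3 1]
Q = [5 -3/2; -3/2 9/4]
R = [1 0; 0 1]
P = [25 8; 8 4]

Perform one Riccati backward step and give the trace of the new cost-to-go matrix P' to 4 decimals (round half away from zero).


25.3106

BᵀP = [-11.5000 -8.0000; 20.5000 8.0000]
S = R + BᵀPB = [1 0; 0 1] + [18.2500 -13.7500; -13.7500 18.2500] = [19.2500 -13.7500; -13.7500 19.2500]
BᵀPA = [-23.0000 31.0000; 41.0000 -49.0000]
K = S⁻¹·BᵀPA = [0.6667 -0.4242; 2.6061 -2.8485]
A−BK = [0.3636 -0.3636; -0.6061 0.5758]
AᵀP(A−BK) = [8.4848 -8.9697; -8.9697 9.5758]
P' = Q + AᵀP(A−BK) = [13.4848 -10.4697; -10.4697 11.8258]
tr(P') = 25.3106


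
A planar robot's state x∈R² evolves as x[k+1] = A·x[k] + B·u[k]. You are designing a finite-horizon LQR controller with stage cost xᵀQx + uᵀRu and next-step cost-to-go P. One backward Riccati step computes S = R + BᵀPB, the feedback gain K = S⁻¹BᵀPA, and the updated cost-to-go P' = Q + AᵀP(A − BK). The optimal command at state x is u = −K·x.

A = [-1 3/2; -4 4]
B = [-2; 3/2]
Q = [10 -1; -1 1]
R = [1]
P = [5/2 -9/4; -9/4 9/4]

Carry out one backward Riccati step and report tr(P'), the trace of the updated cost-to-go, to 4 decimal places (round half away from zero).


15.9045

BᵀP = [-8.3750 7.8750]
S = R + BᵀPB = [1] + [28.5625] = [29.5625]
BᵀPA = [-23.1250 18.9375]
K = S⁻¹·BᵀPA = [-0.7822 0.6406]
A−BK = [-2.5645 2.7812; -2.8266 3.0391]
AᵀP(A−BK) = [2.4107 -2.4363; -2.4363 2.4938]
P' = Q + AᵀP(A−BK) = [12.4107 -3.4363; -3.4363 3.4938]
tr(P') = 15.9045


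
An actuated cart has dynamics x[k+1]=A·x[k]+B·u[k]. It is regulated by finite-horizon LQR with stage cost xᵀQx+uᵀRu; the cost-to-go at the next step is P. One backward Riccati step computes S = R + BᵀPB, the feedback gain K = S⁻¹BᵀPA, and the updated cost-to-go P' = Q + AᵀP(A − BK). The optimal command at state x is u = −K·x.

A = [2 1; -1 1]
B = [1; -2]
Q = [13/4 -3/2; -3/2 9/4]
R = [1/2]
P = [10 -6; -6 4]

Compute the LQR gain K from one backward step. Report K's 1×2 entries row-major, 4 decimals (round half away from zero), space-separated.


BᵀP = [22.0000 -14.0000]
S = R + BᵀPB = [1/2] + [50.0000] = [50.5000]
BᵀPA = [58.0000 8.0000]
K = S⁻¹·BᵀPA = [1.1485 0.1584]
A−BK = [0.8515 0.8416; 1.2970 1.3168]
AᵀP(A−BK) = [1.3861 0.8119; 0.8119 0.7327]
P' = Q + AᵀP(A−BK) = [4.6361 -0.6881; -0.6881 2.9827]
tr(P') = 7.6188

1.1485 0.1584


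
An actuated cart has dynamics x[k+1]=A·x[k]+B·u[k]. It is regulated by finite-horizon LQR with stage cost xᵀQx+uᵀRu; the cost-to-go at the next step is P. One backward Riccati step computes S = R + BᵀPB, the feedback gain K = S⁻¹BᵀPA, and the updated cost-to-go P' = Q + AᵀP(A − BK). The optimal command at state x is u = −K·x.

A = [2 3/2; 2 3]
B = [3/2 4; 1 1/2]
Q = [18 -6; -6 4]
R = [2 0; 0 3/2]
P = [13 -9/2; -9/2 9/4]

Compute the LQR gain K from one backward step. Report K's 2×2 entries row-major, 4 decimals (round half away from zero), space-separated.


BᵀP = [15.0000 -4.5000; 49.7500 -16.8750]
S = R + BᵀPB = [2 0; 0 3/2] + [18.0000 57.7500; 57.7500 190.5625] = [20.0000 57.7500; 57.7500 192.0625]
BᵀPA = [21.0000 9.0000; 65.7500 24.0000]
K = S⁻¹·BᵀPA = [0.4667 0.6768; 0.2020 -0.0785]
A−BK = [0.4919 0.7990; 1.4323 2.3625]
AᵀP(A−BK) = [1.9173 2.9515; 2.9515 4.7939]
P' = Q + AᵀP(A−BK) = [19.9173 -3.0485; -3.0485 8.7939]
tr(P') = 28.7112

0.4667 0.6768 0.2020 -0.0785


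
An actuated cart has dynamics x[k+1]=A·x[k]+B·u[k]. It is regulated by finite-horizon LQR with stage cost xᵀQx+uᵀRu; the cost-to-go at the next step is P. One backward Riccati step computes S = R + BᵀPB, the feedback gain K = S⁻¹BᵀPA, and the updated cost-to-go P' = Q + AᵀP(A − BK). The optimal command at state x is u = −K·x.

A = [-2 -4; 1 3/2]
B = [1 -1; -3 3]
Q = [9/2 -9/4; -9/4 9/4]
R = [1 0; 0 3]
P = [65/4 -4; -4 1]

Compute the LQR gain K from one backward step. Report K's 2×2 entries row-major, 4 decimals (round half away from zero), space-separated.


-0.9525 -1.8525 0.3175 0.6175

BᵀP = [28.2500 -7.0000; -28.2500 7.0000]
S = R + BᵀPB = [1 0; 0 3] + [49.2500 -49.2500; -49.2500 49.2500] = [50.2500 -49.2500; -49.2500 52.2500]
BᵀPA = [-63.5000 -123.5000; 63.5000 123.5000]
K = S⁻¹·BᵀPA = [-0.9525 -1.8525; 0.3175 0.6175]
A−BK = [-0.7300 -1.5300; -2.8100 -5.9100]
AᵀP(A−BK) = [1.3550 2.6550; 2.6550 5.2050]
P' = Q + AᵀP(A−BK) = [5.8550 0.4050; 0.4050 7.4550]
tr(P') = 13.3100


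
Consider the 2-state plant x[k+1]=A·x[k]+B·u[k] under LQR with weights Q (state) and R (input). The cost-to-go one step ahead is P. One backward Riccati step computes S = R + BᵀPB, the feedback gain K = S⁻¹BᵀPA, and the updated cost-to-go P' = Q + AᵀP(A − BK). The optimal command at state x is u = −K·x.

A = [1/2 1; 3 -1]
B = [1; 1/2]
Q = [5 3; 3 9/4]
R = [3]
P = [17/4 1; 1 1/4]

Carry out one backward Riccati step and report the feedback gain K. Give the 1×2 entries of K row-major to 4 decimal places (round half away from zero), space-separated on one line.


0.6917 0.4361

BᵀP = [4.7500 1.1250]
S = R + BᵀPB = [3] + [5.3125] = [8.3125]
BᵀPA = [5.7500 3.6250]
K = S⁻¹·BᵀPA = [0.6917 0.4361]
A−BK = [-0.1917 0.5639; 2.6541 -1.2180]
AᵀP(A−BK) = [2.3351 1.3675; 1.3675 0.9192]
P' = Q + AᵀP(A−BK) = [7.3351 4.3675; 4.3675 3.1692]
tr(P') = 10.5042


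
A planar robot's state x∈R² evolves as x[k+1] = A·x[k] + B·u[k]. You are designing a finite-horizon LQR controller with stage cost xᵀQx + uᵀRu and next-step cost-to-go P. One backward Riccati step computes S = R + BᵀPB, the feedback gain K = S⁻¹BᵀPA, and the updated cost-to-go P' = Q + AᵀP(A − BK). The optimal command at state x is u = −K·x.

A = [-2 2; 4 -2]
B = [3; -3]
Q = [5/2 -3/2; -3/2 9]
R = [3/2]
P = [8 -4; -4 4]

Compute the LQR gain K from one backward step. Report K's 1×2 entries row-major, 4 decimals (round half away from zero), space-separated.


-0.9256 0.6612

BᵀP = [36.0000 -24.0000]
S = R + BᵀPB = [3/2] + [180.0000] = [181.5000]
BᵀPA = [-168.0000 120.0000]
K = S⁻¹·BᵀPA = [-0.9256 0.6612]
A−BK = [0.7769 0.0165; 1.2231 -0.0165]
AᵀP(A−BK) = [4.4959 -0.9256; -0.9256 0.6612]
P' = Q + AᵀP(A−BK) = [6.9959 -2.4256; -2.4256 9.6612]
tr(P') = 16.6570


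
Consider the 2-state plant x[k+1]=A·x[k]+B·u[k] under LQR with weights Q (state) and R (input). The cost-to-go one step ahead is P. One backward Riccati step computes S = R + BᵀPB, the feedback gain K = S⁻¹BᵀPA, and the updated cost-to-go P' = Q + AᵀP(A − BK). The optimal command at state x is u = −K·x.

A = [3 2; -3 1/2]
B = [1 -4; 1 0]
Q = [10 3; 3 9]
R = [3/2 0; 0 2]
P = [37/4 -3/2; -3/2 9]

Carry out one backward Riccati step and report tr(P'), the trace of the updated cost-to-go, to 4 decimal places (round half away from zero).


35.0238

BᵀP = [7.7500 7.5000; -37.0000 6.0000]
S = R + BᵀPB = [3/2 0; 0 2] + [15.2500 -31.0000; -31.0000 148.0000] = [16.7500 -31.0000; -31.0000 150.0000]
BᵀPA = [0.7500 19.2500; -129.0000 -71.0000]
K = S⁻¹·BᵀPA = [-2.5050 0.4425; -1.3777 -0.3819]
A−BK = [-0.0058 0.0300; -0.4950 0.0575]
AᵀP(A−BK) = [15.4056 -0.8455; -0.8455 0.6183]
P' = Q + AᵀP(A−BK) = [25.4056 2.1545; 2.1545 9.6183]
tr(P') = 35.0238


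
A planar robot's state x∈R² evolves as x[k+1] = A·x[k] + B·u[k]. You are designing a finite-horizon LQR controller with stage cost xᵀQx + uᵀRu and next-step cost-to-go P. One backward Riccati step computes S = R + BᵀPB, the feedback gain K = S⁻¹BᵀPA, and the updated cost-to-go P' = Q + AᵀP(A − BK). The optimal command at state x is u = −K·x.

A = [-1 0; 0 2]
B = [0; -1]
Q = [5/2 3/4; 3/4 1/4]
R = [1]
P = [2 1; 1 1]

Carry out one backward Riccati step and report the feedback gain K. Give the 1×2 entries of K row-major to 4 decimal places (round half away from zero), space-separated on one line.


0.5000 -1.0000

BᵀP = [-1.0000 -1.0000]
S = R + BᵀPB = [1] + [1.0000] = [2.0000]
BᵀPA = [1.0000 -2.0000]
K = S⁻¹·BᵀPA = [0.5000 -1.0000]
A−BK = [-1.0000 0.0000; 0.5000 1.0000]
AᵀP(A−BK) = [1.5000 -1.0000; -1.0000 2.0000]
P' = Q + AᵀP(A−BK) = [4.0000 -0.2500; -0.2500 2.2500]
tr(P') = 6.2500


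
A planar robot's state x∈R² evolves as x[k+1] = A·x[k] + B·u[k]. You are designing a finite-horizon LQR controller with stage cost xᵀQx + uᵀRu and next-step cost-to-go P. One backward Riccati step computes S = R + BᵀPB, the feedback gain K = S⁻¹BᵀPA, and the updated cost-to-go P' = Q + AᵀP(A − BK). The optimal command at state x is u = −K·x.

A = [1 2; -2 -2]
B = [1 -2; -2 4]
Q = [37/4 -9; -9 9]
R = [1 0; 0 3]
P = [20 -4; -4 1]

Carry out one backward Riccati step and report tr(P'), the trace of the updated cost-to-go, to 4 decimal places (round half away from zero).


BᵀP = [28.0000 -6.0000; -56.0000 12.0000]
S = R + BᵀPB = [1 0; 0 3] + [40.0000 -80.0000; -80.0000 160.0000] = [41.0000 -80.0000; -80.0000 163.0000]
BᵀPA = [40.0000 68.0000; -80.0000 -136.0000]
K = S⁻¹·BᵀPA = [0.4240 0.7208; -0.2827 -0.4806]
A−BK = [0.0106 0.3180; -0.0212 1.3640]
AᵀP(A−BK) = [0.4240 0.7208; 0.7208 1.6254]
P' = Q + AᵀP(A−BK) = [9.6740 -8.2792; -8.2792 10.6254]
tr(P') = 20.2995

20.2995


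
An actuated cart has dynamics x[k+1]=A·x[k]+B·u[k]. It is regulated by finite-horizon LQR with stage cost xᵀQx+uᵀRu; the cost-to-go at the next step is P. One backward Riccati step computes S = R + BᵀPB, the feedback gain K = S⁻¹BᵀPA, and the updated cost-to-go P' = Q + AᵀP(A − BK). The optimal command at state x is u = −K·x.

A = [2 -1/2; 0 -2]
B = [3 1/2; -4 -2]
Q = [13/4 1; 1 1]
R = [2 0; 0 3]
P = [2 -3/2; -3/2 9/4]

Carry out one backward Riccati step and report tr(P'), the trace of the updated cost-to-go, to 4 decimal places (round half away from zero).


7.3390

BᵀP = [12.0000 -13.5000; 4.0000 -5.2500]
S = R + BᵀPB = [2 0; 0 3] + [90.0000 33.0000; 33.0000 12.5000] = [92.0000 33.0000; 33.0000 15.5000]
BᵀPA = [24.0000 21.0000; 8.0000 8.5000]
K = S⁻¹·BᵀPA = [0.3205 0.1335; -0.1662 0.2641]
A−BK = [1.1217 -1.0326; 0.9496 -0.9377]
AᵀP(A−BK) = [1.6380 -1.3175; -1.3175 1.4510]
P' = Q + AᵀP(A−BK) = [4.8880 -0.3175; -0.3175 2.4510]
tr(P') = 7.3390


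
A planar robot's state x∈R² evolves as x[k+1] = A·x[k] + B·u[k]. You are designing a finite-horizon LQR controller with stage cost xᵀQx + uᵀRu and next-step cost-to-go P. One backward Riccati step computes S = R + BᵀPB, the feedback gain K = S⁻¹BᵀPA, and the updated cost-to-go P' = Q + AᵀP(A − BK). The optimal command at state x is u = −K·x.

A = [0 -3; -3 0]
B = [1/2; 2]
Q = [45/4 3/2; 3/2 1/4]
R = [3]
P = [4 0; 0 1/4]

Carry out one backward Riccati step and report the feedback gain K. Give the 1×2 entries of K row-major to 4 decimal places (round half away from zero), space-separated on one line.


BᵀP = [2.0000 0.5000]
S = R + BᵀPB = [3] + [2.0000] = [5.0000]
BᵀPA = [-1.5000 -6.0000]
K = S⁻¹·BᵀPA = [-0.3000 -1.2000]
A−BK = [0.1500 -2.4000; -2.4000 2.4000]
AᵀP(A−BK) = [1.8000 -1.8000; -1.8000 28.8000]
P' = Q + AᵀP(A−BK) = [13.0500 -0.3000; -0.3000 29.0500]
tr(P') = 42.1000

-0.3000 -1.2000


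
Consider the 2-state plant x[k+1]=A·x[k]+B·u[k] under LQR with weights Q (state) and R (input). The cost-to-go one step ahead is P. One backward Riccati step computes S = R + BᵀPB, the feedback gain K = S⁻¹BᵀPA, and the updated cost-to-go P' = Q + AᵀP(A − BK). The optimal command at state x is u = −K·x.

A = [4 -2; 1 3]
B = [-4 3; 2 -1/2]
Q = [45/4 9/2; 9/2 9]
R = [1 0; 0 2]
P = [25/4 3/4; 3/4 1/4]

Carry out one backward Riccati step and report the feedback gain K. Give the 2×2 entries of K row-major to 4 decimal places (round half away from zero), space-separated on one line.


BᵀP = [-23.5000 -2.5000; 18.3750 2.1250]
S = R + BᵀPB = [1 0; 0 2] + [89.0000 -69.2500; -69.2500 54.0625] = [90.0000 -69.2500; -69.2500 56.0625]
BᵀPA = [-96.5000 39.5000; 75.6250 -30.3750]
K = S⁻¹·BᵀPA = [-0.6918 0.4439; 0.4944 0.0065]
A−BK = [-0.2504 -0.2439; 2.6308 2.1155]
AᵀP(A−BK) = [2.1015 0.5939; 0.5939 0.9138]
P' = Q + AᵀP(A−BK) = [13.3515 5.0939; 5.0939 9.9138]
tr(P') = 23.2652

-0.6918 0.4439 0.4944 0.0065


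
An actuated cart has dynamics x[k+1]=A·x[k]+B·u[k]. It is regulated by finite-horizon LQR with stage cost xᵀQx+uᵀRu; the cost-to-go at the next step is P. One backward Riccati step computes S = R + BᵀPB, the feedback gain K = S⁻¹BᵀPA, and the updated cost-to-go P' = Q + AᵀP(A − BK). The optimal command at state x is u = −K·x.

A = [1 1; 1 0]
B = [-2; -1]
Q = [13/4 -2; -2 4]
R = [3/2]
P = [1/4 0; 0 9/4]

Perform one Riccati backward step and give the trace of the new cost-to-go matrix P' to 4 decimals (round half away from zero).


8.3553

BᵀP = [-0.5000 -2.2500]
S = R + BᵀPB = [3/2] + [3.2500] = [4.7500]
BᵀPA = [-2.7500 -0.5000]
K = S⁻¹·BᵀPA = [-0.5789 -0.1053]
A−BK = [-0.1579 0.7895; 0.4211 -0.1053]
AᵀP(A−BK) = [0.9079 -0.0395; -0.0395 0.1974]
P' = Q + AᵀP(A−BK) = [4.1579 -2.0395; -2.0395 4.1974]
tr(P') = 8.3553


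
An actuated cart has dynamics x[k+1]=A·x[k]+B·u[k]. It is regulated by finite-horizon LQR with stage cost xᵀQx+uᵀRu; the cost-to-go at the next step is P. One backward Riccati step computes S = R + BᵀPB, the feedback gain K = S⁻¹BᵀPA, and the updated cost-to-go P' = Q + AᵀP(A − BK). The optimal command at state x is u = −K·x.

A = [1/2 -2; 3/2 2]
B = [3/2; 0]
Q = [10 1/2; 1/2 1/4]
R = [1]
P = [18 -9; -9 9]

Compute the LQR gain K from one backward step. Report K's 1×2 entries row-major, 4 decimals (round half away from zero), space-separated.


BᵀP = [27.0000 -13.5000]
S = R + BᵀPB = [1] + [40.5000] = [41.5000]
BᵀPA = [-6.7500 -81.0000]
K = S⁻¹·BᵀPA = [-0.1627 -1.9518]
A−BK = [0.7440 0.9277; 1.5000 2.0000]
AᵀP(A−BK) = [10.1521 13.8253; 13.8253 21.9036]
P' = Q + AᵀP(A−BK) = [20.1521 14.3253; 14.3253 22.1536]
tr(P') = 42.3057

-0.1627 -1.9518


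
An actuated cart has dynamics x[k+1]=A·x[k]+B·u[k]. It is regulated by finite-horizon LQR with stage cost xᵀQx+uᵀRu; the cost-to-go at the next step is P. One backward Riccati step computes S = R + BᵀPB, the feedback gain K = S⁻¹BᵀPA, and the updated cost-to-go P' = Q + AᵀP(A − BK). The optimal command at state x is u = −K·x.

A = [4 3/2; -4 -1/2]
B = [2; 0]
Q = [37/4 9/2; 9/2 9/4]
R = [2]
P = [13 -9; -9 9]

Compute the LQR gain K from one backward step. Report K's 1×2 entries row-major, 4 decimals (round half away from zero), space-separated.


3.2593 0.8889

BᵀP = [26.0000 -18.0000]
S = R + BᵀPB = [2] + [52.0000] = [54.0000]
BᵀPA = [176.0000 48.0000]
K = S⁻¹·BᵀPA = [3.2593 0.8889]
A−BK = [-2.5185 -0.2778; -4.0000 -0.5000]
AᵀP(A−BK) = [66.3704 11.5556; 11.5556 2.3333]
P' = Q + AᵀP(A−BK) = [75.6204 16.0556; 16.0556 4.5833]
tr(P') = 80.2037


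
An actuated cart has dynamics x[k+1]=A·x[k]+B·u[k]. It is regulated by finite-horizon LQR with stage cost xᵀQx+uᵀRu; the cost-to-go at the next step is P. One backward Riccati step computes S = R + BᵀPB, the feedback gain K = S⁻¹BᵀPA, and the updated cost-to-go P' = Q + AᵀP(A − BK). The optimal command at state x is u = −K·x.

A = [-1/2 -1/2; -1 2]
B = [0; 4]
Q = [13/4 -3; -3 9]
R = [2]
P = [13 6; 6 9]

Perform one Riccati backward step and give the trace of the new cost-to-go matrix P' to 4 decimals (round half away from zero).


BᵀP = [24.0000 36.0000]
S = R + BᵀPB = [2] + [144.0000] = [146.0000]
BᵀPA = [-48.0000 60.0000]
K = S⁻¹·BᵀPA = [-0.3288 0.4110]
A−BK = [-0.5000 -0.5000; 0.3151 0.3562]
AᵀP(A−BK) = [2.4692 1.9760; 1.9760 2.5925]
P' = Q + AᵀP(A−BK) = [5.7192 -1.0240; -1.0240 11.5925]
tr(P') = 17.3116

17.3116


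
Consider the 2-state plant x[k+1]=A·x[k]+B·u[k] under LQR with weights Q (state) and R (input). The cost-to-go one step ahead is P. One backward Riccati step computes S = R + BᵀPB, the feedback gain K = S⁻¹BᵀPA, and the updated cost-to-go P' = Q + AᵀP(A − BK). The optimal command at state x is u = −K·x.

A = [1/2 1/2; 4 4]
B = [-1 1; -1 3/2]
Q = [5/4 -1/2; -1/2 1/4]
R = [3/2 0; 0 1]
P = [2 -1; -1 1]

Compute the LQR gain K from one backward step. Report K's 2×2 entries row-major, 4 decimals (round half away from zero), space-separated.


0.2432 0.2432 1.1081 1.1081

BᵀP = [-1.0000 0.0000; 0.5000 0.5000]
S = R + BᵀPB = [3/2 0; 0 1] + [1.0000 -1.0000; -1.0000 1.2500] = [2.5000 -1.0000; -1.0000 2.2500]
BᵀPA = [-0.5000 -0.5000; 2.2500 2.2500]
K = S⁻¹·BᵀPA = [0.2432 0.2432; 1.1081 1.1081]
A−BK = [-0.3649 -0.3649; 2.5811 2.5811]
AᵀP(A−BK) = [10.1284 10.1284; 10.1284 10.1284]
P' = Q + AᵀP(A−BK) = [11.3784 9.6284; 9.6284 10.3784]
tr(P') = 21.7568


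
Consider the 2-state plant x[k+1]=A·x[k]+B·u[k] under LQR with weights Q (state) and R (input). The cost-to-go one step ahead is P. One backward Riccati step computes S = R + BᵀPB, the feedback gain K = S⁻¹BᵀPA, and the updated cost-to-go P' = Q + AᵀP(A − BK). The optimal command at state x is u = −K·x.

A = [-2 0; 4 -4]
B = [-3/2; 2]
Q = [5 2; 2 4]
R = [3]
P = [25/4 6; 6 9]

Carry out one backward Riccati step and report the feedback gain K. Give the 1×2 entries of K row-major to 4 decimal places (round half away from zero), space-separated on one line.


BᵀP = [2.6250 9.0000]
S = R + BᵀPB = [3] + [14.0625] = [17.0625]
BᵀPA = [30.7500 -36.0000]
K = S⁻¹·BᵀPA = [1.8022 -2.1099]
A−BK = [0.7033 -3.1648; 0.3956 0.2198]
AᵀP(A−BK) = [17.5824 -31.1209; -31.1209 68.0440]
P' = Q + AᵀP(A−BK) = [22.5824 -29.1209; -29.1209 72.0440]
tr(P') = 94.6264

1.8022 -2.1099


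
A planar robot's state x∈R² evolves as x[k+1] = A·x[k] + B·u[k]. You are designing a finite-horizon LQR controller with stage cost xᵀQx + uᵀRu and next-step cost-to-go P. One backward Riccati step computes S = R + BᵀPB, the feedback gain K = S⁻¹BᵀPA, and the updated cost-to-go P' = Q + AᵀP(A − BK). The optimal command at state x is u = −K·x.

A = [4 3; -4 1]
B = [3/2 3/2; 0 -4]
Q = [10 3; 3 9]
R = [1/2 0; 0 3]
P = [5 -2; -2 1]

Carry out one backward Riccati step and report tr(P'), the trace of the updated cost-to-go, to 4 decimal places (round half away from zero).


24.6452

BᵀP = [7.5000 -3.0000; 15.5000 -7.0000]
S = R + BᵀPB = [1/2 0; 0 3] + [11.2500 23.2500; 23.2500 51.2500] = [11.7500 23.2500; 23.2500 54.2500]
BᵀPA = [42.0000 19.5000; 90.0000 39.5000]
K = S⁻¹·BᵀPA = [1.9200 1.4400; 0.8361 0.1110]
A−BK = [-0.1342 0.6735; -0.6555 1.4439]
AᵀP(A−BK) = [4.1084 1.5329; 1.5329 1.5368]
P' = Q + AᵀP(A−BK) = [14.1084 4.5329; 4.5329 10.5368]
tr(P') = 24.6452
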